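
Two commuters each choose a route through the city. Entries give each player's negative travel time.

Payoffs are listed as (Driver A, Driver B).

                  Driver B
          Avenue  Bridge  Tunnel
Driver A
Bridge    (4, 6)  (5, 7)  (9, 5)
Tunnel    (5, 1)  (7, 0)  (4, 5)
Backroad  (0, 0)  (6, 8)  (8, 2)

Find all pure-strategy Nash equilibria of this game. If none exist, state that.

none

(Bridge, Avenue): Driver A can switch to Tunnel (4 → 5). Not NE.
(Bridge, Bridge): Driver A can switch to Tunnel (5 → 7). Not NE.
(Bridge, Tunnel): Driver B can switch to Avenue (5 → 6). Not NE.
(Tunnel, Avenue): Driver B can switch to Tunnel (1 → 5). Not NE.
(Tunnel, Bridge): Driver B can switch to Avenue (0 → 1). Not NE.
(Tunnel, Tunnel): Driver A can switch to Bridge (4 → 9). Not NE.
(Backroad, Avenue): Driver A can switch to Bridge (0 → 4). Not NE.
(Backroad, Bridge): Driver A can switch to Tunnel (6 → 7). Not NE.
(Backroad, Tunnel): Driver A can switch to Bridge (8 → 9). Not NE.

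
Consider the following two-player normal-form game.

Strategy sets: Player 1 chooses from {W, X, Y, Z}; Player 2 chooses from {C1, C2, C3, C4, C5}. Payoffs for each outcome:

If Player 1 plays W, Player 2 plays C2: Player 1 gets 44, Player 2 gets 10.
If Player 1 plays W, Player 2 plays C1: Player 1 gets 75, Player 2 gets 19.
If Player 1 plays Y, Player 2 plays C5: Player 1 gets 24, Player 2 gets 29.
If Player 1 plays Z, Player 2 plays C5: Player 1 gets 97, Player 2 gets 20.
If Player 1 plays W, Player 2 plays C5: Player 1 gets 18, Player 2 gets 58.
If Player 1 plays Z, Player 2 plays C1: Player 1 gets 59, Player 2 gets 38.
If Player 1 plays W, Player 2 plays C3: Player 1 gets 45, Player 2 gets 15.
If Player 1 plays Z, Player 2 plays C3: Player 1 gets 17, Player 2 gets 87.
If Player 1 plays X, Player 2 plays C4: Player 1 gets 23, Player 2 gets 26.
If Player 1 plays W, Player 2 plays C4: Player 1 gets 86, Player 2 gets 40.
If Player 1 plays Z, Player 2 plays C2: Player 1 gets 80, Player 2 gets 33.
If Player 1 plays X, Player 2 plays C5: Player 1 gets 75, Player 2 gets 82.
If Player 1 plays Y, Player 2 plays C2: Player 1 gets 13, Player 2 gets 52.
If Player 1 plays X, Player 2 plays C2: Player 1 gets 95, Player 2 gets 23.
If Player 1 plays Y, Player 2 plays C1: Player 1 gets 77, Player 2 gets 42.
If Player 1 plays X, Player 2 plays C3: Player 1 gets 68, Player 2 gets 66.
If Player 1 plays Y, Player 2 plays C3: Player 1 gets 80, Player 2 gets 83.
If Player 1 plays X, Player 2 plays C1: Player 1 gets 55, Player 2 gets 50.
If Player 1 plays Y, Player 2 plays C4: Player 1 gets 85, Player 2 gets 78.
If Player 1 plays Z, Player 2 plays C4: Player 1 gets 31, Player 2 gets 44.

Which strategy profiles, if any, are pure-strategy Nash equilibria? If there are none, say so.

For each player, find the best response to each opponent profile; mutual best responses are the pure NE.
Player 1 against C1: payoffs 75, 55, 77, 59 → best response Y.
Player 1 against C2: payoffs 44, 95, 13, 80 → best response X.
Player 1 against C3: payoffs 45, 68, 80, 17 → best response Y.
Player 1 against C4: payoffs 86, 23, 85, 31 → best response W.
Player 1 against C5: payoffs 18, 75, 24, 97 → best response Z.
Player 2 against W: payoffs 19, 10, 15, 40, 58 → best response C5.
Player 2 against X: payoffs 50, 23, 66, 26, 82 → best response C5.
Player 2 against Y: payoffs 42, 52, 83, 78, 29 → best response C3.
Player 2 against Z: payoffs 38, 33, 87, 44, 20 → best response C3.
Mutual best responses: (Y, C3).

Pure NE: (Y, C3)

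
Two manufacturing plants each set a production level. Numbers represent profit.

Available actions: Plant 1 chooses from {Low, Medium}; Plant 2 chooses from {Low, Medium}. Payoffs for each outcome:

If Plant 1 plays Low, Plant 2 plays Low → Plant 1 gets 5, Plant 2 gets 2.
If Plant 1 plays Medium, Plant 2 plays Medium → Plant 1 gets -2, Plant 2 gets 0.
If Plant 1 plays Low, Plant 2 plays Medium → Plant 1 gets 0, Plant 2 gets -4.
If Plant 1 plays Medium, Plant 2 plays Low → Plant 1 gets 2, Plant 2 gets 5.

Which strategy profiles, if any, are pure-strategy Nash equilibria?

(Low, Low): Plant 1 gets 5, best alternative 2; Plant 2 gets 2, best alternative -4. No profitable deviation — NE.
(Low, Medium): Plant 2 can switch to Low (-4 → 2). Not NE.
(Medium, Low): Plant 1 can switch to Low (2 → 5). Not NE.
(Medium, Medium): Plant 1 can switch to Low (-2 → 0). Not NE.

(Low, Low)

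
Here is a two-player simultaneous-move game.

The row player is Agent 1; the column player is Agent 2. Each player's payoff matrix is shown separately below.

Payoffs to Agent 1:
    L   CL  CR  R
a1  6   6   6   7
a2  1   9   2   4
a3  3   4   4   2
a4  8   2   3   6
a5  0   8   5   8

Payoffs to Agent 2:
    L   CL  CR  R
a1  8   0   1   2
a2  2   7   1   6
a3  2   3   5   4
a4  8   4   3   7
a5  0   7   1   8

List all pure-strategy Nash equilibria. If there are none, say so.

Check each profile: it is a Nash equilibrium iff no player can strictly gain by switching unilaterally.
(a1, L): Agent 1 can switch to a4 (6 → 8). Not NE.
(a1, CL): Agent 1 can switch to a2 (6 → 9). Not NE.
(a1, CR): Agent 2 can switch to L (1 → 8). Not NE.
(a1, R): Agent 1 can switch to a5 (7 → 8). Not NE.
(a2, L): Agent 1 can switch to a1 (1 → 6). Not NE.
(a2, CL): Agent 1 gets 9, best alternative 8; Agent 2 gets 7, best alternative 6. No profitable deviation — NE.
(a2, CR): Agent 1 can switch to a1 (2 → 6). Not NE.
(a2, R): Agent 1 can switch to a1 (4 → 7). Not NE.
(a3, L): Agent 1 can switch to a1 (3 → 6). Not NE.
(a3, CL): Agent 1 can switch to a1 (4 → 6). Not NE.
(a3, CR): Agent 1 can switch to a1 (4 → 6). Not NE.
(a4, L): Agent 1 gets 8, best alternative 6; Agent 2 gets 8, best alternative 7. No profitable deviation — NE.
(a5, R): Agent 1 gets 8, best alternative 7; Agent 2 gets 8, best alternative 7. No profitable deviation — NE.
(The remaining 7 profiles each have a profitable deviation by the same check.)

(a2, CL), (a4, L), (a5, R)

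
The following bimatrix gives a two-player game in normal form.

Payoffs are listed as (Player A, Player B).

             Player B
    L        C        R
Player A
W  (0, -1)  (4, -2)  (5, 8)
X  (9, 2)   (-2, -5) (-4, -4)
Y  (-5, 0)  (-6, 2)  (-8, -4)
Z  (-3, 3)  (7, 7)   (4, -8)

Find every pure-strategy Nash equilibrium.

Player A against L: payoffs 0, 9, -5, -3 → best response X.
Player A against C: payoffs 4, -2, -6, 7 → best response Z.
Player A against R: payoffs 5, -4, -8, 4 → best response W.
Player B against W: payoffs -1, -2, 8 → best response R.
Player B against X: payoffs 2, -5, -4 → best response L.
Player B against Y: payoffs 0, 2, -4 → best response C.
Player B against Z: payoffs 3, 7, -8 → best response C.
Mutual best responses: (W, R); (X, L); (Z, C).

The pure Nash equilibria are (W, R), (X, L), (Z, C).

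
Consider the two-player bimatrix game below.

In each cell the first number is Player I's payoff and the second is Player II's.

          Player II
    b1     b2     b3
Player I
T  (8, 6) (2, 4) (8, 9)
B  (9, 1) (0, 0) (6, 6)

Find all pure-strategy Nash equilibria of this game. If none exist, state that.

For each player, find the best response to each opponent profile; mutual best responses are the pure NE.
Player I against b1: payoffs 8, 9 → best response B.
Player I against b2: payoffs 2, 0 → best response T.
Player I against b3: payoffs 8, 6 → best response T.
Player II against T: payoffs 6, 4, 9 → best response b3.
Player II against B: payoffs 1, 0, 6 → best response b3.
Mutual best responses: (T, b3).

(T, b3)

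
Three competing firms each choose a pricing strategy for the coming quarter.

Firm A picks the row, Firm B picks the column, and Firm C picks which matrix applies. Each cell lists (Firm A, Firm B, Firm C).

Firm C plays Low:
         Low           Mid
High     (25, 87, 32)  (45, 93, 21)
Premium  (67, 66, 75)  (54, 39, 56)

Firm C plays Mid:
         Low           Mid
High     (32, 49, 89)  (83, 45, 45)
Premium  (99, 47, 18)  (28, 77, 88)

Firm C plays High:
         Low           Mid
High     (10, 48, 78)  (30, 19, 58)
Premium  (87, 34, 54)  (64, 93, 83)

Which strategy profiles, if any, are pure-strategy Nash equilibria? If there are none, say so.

(High, Low, Low): Firm A can switch to Premium (25 → 67). Not NE.
(High, Low, Mid): Firm A can switch to Premium (32 → 99). Not NE.
(High, Low, High): Firm A can switch to Premium (10 → 87). Not NE.
(High, Mid, Low): Firm A can switch to Premium (45 → 54). Not NE.
(High, Mid, Mid): Firm B can switch to Low (45 → 49). Not NE.
(High, Mid, High): Firm A can switch to Premium (30 → 64). Not NE.
(Premium, Low, Low): Firm A gets 67, best alternative 25; Firm B gets 66, best alternative 39; Firm C gets 75, best alternative 54. No profitable deviation — NE.
(Premium, Low, Mid): Firm B can switch to Mid (47 → 77). Not NE.
(Premium, Low, High): Firm B can switch to Mid (34 → 93). Not NE.
(Premium, Mid, Low): Firm B can switch to Low (39 → 66). Not NE.
(Premium, Mid, Mid): Firm A can switch to High (28 → 83). Not NE.
(The remaining 1 profile has a profitable deviation by the same check.)

(Premium, Low, Low)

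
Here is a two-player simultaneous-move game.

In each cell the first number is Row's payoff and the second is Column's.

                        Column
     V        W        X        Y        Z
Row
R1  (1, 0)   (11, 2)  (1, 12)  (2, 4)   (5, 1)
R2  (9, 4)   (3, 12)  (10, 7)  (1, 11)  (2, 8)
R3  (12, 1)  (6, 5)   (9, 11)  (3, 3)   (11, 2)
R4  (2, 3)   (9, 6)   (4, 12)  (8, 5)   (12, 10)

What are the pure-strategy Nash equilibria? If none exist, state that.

No pure-strategy Nash equilibrium.

Row against V: payoffs 1, 9, 12, 2 → best response R3.
Row against W: payoffs 11, 3, 6, 9 → best response R1.
Row against X: payoffs 1, 10, 9, 4 → best response R2.
Row against Y: payoffs 2, 1, 3, 8 → best response R4.
Row against Z: payoffs 5, 2, 11, 12 → best response R4.
Column against R1: payoffs 0, 2, 12, 4, 1 → best response X.
Column against R2: payoffs 4, 12, 7, 11, 8 → best response W.
Column against R3: payoffs 1, 5, 11, 3, 2 → best response X.
Column against R4: payoffs 3, 6, 12, 5, 10 → best response X.
No profile is a mutual best response for all players.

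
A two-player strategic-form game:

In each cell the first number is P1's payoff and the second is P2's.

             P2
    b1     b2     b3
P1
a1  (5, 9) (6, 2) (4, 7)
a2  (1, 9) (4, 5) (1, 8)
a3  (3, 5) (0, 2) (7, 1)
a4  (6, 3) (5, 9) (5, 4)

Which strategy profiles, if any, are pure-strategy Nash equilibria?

No pure-strategy Nash equilibrium.

For each strategy profile, look for a profitable unilateral deviation.
(a1, b1): P1 can switch to a4 (5 → 6). Not NE.
(a1, b2): P2 can switch to b1 (2 → 9). Not NE.
(a1, b3): P1 can switch to a3 (4 → 7). Not NE.
(a2, b1): P1 can switch to a1 (1 → 5). Not NE.
(a2, b2): P1 can switch to a1 (4 → 6). Not NE.
(a2, b3): P1 can switch to a1 (1 → 4). Not NE.
(a3, b1): P1 can switch to a1 (3 → 5). Not NE.
(a3, b2): P1 can switch to a1 (0 → 6). Not NE.
(a3, b3): P2 can switch to b1 (1 → 5). Not NE.
(a4, b1): P2 can switch to b2 (3 → 9). Not NE.
(The remaining 2 profiles each have a profitable deviation by the same check.)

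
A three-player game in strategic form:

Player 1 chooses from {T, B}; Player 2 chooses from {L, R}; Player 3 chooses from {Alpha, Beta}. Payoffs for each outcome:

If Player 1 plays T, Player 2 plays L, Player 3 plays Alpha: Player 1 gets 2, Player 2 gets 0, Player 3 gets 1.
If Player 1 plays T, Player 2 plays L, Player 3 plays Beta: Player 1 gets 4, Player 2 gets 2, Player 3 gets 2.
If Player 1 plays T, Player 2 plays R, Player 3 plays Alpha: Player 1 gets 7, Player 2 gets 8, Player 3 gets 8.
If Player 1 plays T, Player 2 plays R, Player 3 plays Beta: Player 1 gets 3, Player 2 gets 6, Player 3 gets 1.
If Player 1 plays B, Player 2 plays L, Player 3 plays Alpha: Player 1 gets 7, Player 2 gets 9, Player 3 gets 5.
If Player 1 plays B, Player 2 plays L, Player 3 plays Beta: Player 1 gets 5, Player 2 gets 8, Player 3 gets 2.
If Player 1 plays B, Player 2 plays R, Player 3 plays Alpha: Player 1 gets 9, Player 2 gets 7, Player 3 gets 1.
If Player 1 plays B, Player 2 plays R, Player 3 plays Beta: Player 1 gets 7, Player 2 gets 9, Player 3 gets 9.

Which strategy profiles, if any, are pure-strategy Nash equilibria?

Mark each player's best response to every combination of opponents' strategies; a profile where every player is best-responding is a pure Nash equilibrium.
Player 1 against (L, Alpha): payoffs 2, 7 → best response B.
Player 1 against (L, Beta): payoffs 4, 5 → best response B.
Player 1 against (R, Alpha): payoffs 7, 9 → best response B.
Player 1 against (R, Beta): payoffs 3, 7 → best response B.
Player 2 against (T, Alpha): payoffs 0, 8 → best response R.
Player 2 against (T, Beta): payoffs 2, 6 → best response R.
Player 2 against (B, Alpha): payoffs 9, 7 → best response L.
Player 2 against (B, Beta): payoffs 8, 9 → best response R.
Player 3 against (T, L): payoffs 1, 2 → best response Beta.
Player 3 against (T, R): payoffs 8, 1 → best response Alpha.
Player 3 against (B, L): payoffs 5, 2 → best response Alpha.
Player 3 against (B, R): payoffs 1, 9 → best response Beta.
Mutual best responses: (B, L, Alpha); (B, R, Beta).

(B, L, Alpha) and (B, R, Beta)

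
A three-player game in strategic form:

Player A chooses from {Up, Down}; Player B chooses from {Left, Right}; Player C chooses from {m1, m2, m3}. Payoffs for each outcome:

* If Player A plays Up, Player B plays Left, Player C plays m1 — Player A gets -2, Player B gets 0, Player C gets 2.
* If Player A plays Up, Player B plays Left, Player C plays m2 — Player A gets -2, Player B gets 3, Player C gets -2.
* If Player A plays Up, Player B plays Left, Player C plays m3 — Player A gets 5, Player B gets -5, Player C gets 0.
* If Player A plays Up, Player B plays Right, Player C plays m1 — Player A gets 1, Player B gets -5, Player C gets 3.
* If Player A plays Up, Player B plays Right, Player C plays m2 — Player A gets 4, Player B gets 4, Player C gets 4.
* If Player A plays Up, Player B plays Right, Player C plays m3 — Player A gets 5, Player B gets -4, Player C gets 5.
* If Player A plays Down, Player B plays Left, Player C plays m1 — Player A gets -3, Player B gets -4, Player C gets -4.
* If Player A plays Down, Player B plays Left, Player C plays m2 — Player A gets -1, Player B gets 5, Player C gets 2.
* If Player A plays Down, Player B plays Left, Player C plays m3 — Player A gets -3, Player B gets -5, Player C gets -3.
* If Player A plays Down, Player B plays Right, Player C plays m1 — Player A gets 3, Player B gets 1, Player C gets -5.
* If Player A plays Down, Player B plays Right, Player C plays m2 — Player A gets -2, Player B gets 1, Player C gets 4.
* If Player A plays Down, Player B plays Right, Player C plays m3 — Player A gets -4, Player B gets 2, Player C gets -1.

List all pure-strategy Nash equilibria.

Pure-strategy Nash equilibria: (Up, Left, m1) and (Up, Right, m3) and (Down, Left, m2)

(Up, Left, m1): Player A gets -2, best alternative -3; Player B gets 0, best alternative -5; Player C gets 2, best alternative 0. No profitable deviation — NE.
(Up, Left, m2): Player A can switch to Down (-2 → -1). Not NE.
(Up, Left, m3): Player B can switch to Right (-5 → -4). Not NE.
(Up, Right, m1): Player A can switch to Down (1 → 3). Not NE.
(Up, Right, m2): Player C can switch to m3 (4 → 5). Not NE.
(Up, Right, m3): Player A gets 5, best alternative -4; Player B gets -4, best alternative -5; Player C gets 5, best alternative 4. No profitable deviation — NE.
(Down, Left, m1): Player A can switch to Up (-3 → -2). Not NE.
(Down, Left, m2): Player A gets -1, best alternative -2; Player B gets 5, best alternative 1; Player C gets 2, best alternative -3. No profitable deviation — NE.
(Down, Left, m3): Player A can switch to Up (-3 → 5). Not NE.
(The remaining 3 profiles each have a profitable deviation by the same check.)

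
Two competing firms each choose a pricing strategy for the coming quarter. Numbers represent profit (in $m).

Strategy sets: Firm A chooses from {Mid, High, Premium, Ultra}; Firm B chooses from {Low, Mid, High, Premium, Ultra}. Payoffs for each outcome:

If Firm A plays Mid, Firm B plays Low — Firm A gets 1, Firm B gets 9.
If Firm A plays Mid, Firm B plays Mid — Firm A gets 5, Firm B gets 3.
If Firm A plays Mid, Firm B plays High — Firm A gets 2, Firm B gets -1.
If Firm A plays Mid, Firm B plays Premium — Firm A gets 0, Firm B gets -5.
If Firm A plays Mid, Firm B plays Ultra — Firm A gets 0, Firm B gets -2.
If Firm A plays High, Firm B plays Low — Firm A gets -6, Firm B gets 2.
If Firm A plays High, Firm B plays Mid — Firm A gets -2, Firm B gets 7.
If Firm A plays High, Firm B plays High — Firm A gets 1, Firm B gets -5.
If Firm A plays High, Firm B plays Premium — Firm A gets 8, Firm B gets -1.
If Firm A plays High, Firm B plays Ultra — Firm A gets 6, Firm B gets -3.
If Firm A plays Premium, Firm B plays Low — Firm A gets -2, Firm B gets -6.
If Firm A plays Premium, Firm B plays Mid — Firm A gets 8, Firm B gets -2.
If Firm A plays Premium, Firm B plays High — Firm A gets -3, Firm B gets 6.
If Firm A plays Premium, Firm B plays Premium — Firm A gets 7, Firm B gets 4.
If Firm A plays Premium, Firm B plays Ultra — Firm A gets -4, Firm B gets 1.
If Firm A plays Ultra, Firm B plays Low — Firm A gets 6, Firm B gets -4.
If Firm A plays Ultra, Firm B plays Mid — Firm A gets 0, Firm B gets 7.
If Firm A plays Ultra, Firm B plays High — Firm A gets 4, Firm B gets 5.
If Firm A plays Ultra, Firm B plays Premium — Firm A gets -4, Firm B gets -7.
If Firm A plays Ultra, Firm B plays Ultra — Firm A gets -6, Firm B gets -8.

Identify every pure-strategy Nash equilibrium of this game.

none

Firm A against Low: payoffs 1, -6, -2, 6 → best response Ultra.
Firm A against Mid: payoffs 5, -2, 8, 0 → best response Premium.
Firm A against High: payoffs 2, 1, -3, 4 → best response Ultra.
Firm A against Premium: payoffs 0, 8, 7, -4 → best response High.
Firm A against Ultra: payoffs 0, 6, -4, -6 → best response High.
Firm B against Mid: payoffs 9, 3, -1, -5, -2 → best response Low.
Firm B against High: payoffs 2, 7, -5, -1, -3 → best response Mid.
Firm B against Premium: payoffs -6, -2, 6, 4, 1 → best response High.
Firm B against Ultra: payoffs -4, 7, 5, -7, -8 → best response Mid.
No profile is a mutual best response for all players.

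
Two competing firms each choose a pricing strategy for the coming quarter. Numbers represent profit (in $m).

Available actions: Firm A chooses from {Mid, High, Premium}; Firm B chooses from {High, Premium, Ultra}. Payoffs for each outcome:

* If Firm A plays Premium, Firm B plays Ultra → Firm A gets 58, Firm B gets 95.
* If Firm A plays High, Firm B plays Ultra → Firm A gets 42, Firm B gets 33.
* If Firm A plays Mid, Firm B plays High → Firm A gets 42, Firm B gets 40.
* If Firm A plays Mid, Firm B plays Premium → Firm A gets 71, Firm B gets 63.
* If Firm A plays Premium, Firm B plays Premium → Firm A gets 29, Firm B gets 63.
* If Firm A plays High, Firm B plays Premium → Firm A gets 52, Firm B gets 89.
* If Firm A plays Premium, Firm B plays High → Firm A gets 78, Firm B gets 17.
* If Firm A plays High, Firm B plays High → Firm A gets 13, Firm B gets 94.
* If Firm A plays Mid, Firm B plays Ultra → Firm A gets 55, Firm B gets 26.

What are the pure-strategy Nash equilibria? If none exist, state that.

Pure-strategy Nash equilibria: (Mid, Premium), (Premium, Ultra)

(Mid, High): Firm A can switch to Premium (42 → 78). Not NE.
(Mid, Premium): Firm A gets 71, best alternative 52; Firm B gets 63, best alternative 40. No profitable deviation — NE.
(Mid, Ultra): Firm A can switch to Premium (55 → 58). Not NE.
(High, High): Firm A can switch to Mid (13 → 42). Not NE.
(High, Premium): Firm A can switch to Mid (52 → 71). Not NE.
(High, Ultra): Firm A can switch to Mid (42 → 55). Not NE.
(Premium, High): Firm B can switch to Premium (17 → 63). Not NE.
(Premium, Premium): Firm A can switch to Mid (29 → 71). Not NE.
(Premium, Ultra): Firm A gets 58, best alternative 55; Firm B gets 95, best alternative 63. No profitable deviation — NE.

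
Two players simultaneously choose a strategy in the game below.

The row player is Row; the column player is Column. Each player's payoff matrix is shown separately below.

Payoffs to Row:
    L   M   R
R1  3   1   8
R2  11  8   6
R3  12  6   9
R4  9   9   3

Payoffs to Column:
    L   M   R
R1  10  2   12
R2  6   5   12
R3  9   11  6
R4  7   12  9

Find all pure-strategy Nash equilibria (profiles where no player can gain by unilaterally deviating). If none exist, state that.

Row against L: payoffs 3, 11, 12, 9 → best response R3.
Row against M: payoffs 1, 8, 6, 9 → best response R4.
Row against R: payoffs 8, 6, 9, 3 → best response R3.
Column against R1: payoffs 10, 2, 12 → best response R.
Column against R2: payoffs 6, 5, 12 → best response R.
Column against R3: payoffs 9, 11, 6 → best response M.
Column against R4: payoffs 7, 12, 9 → best response M.
Mutual best responses: (R4, M).

Pure NE: (R4, M)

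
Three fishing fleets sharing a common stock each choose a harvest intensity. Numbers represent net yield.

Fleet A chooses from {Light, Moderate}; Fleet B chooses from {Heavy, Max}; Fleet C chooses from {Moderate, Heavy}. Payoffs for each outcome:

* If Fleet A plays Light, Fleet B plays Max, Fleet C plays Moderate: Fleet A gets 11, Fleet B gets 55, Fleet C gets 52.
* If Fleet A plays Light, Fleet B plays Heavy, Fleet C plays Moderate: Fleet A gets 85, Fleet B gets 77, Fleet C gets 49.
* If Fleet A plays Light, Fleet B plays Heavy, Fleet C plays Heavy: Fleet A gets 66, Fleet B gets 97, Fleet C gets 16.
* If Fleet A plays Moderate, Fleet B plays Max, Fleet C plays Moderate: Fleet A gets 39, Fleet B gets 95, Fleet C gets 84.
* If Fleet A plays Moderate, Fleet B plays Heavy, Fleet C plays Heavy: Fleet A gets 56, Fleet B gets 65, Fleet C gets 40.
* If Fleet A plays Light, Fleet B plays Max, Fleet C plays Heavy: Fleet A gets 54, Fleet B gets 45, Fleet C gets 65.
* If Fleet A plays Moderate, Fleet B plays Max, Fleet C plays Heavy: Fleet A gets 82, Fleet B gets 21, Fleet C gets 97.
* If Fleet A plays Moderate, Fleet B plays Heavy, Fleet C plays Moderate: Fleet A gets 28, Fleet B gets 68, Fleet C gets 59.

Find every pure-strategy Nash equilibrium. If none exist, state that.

Fleet A against (Heavy, Moderate): payoffs 85, 28 → best response Light.
Fleet A against (Heavy, Heavy): payoffs 66, 56 → best response Light.
Fleet A against (Max, Moderate): payoffs 11, 39 → best response Moderate.
Fleet A against (Max, Heavy): payoffs 54, 82 → best response Moderate.
Fleet B against (Light, Moderate): payoffs 77, 55 → best response Heavy.
Fleet B against (Light, Heavy): payoffs 97, 45 → best response Heavy.
Fleet B against (Moderate, Moderate): payoffs 68, 95 → best response Max.
Fleet B against (Moderate, Heavy): payoffs 65, 21 → best response Heavy.
Fleet C against (Light, Heavy): payoffs 49, 16 → best response Moderate.
Fleet C against (Light, Max): payoffs 52, 65 → best response Heavy.
Fleet C against (Moderate, Heavy): payoffs 59, 40 → best response Moderate.
Fleet C against (Moderate, Max): payoffs 84, 97 → best response Heavy.
Mutual best responses: (Light, Heavy, Moderate).

The unique pure-strategy Nash equilibrium is (Light, Heavy, Moderate).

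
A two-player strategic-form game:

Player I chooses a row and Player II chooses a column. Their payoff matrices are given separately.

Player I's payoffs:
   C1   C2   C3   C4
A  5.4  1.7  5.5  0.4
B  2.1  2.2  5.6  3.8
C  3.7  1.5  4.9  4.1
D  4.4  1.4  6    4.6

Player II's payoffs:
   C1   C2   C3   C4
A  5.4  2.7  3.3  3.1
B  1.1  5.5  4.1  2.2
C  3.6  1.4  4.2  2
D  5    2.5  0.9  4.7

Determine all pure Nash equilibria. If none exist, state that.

Pure-strategy Nash equilibria: (A, C1), (B, C2)

Player I against C1: payoffs 5.4, 2.1, 3.7, 4.4 → best response A.
Player I against C2: payoffs 1.7, 2.2, 1.5, 1.4 → best response B.
Player I against C3: payoffs 5.5, 5.6, 4.9, 6 → best response D.
Player I against C4: payoffs 0.4, 3.8, 4.1, 4.6 → best response D.
Player II against A: payoffs 5.4, 2.7, 3.3, 3.1 → best response C1.
Player II against B: payoffs 1.1, 5.5, 4.1, 2.2 → best response C2.
Player II against C: payoffs 3.6, 1.4, 4.2, 2 → best response C3.
Player II against D: payoffs 5, 2.5, 0.9, 4.7 → best response C1.
Mutual best responses: (A, C1); (B, C2).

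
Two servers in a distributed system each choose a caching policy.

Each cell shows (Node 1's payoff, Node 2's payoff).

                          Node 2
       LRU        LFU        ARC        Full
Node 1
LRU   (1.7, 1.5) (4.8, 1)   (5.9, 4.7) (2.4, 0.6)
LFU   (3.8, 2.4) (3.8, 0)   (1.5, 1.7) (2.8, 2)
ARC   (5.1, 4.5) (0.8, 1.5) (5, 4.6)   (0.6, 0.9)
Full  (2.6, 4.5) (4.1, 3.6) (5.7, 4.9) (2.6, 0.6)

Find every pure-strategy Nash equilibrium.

Check each profile: it is a Nash equilibrium iff no player can strictly gain by switching unilaterally.
(LRU, LRU): Node 1 can switch to LFU (1.7 → 3.8). Not NE.
(LRU, LFU): Node 2 can switch to LRU (1 → 1.5). Not NE.
(LRU, ARC): Node 1 gets 5.9, best alternative 5.7; Node 2 gets 4.7, best alternative 1.5. No profitable deviation — NE.
(LRU, Full): Node 1 can switch to LFU (2.4 → 2.8). Not NE.
(LFU, LRU): Node 1 can switch to ARC (3.8 → 5.1). Not NE.
(LFU, LFU): Node 1 can switch to LRU (3.8 → 4.8). Not NE.
(LFU, ARC): Node 1 can switch to LRU (1.5 → 5.9). Not NE.
(LFU, Full): Node 2 can switch to LRU (2 → 2.4). Not NE.
(ARC, LRU): Node 2 can switch to ARC (4.5 → 4.6). Not NE.
(ARC, LFU): Node 1 can switch to LRU (0.8 → 4.8). Not NE.
(ARC, ARC): Node 1 can switch to LRU (5 → 5.9). Not NE.
(The remaining 5 profiles each have a profitable deviation by the same check.)

(LRU, ARC)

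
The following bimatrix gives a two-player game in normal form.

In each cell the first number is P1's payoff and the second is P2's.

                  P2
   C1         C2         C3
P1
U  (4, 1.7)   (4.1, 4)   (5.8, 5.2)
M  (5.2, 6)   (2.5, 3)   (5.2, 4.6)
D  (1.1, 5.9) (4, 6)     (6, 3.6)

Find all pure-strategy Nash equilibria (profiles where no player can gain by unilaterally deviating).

Mark each player's best response to every combination of opponents' strategies; a profile where every player is best-responding is a pure Nash equilibrium.
P1 against C1: payoffs 4, 5.2, 1.1 → best response M.
P1 against C2: payoffs 4.1, 2.5, 4 → best response U.
P1 against C3: payoffs 5.8, 5.2, 6 → best response D.
P2 against U: payoffs 1.7, 4, 5.2 → best response C3.
P2 against M: payoffs 6, 3, 4.6 → best response C1.
P2 against D: payoffs 5.9, 6, 3.6 → best response C2.
Mutual best responses: (M, C1).

The unique pure-strategy Nash equilibrium is (M, C1).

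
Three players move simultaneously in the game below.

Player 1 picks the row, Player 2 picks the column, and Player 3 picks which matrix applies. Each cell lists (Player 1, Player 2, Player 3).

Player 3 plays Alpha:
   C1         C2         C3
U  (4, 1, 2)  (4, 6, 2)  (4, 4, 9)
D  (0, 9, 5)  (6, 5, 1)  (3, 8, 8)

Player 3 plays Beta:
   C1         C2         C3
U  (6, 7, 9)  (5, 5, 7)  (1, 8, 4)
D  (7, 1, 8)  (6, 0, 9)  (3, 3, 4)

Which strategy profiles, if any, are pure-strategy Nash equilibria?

There is no pure-strategy Nash equilibrium.

Player 1 against (C1, Alpha): payoffs 4, 0 → best response U.
Player 1 against (C1, Beta): payoffs 6, 7 → best response D.
Player 1 against (C2, Alpha): payoffs 4, 6 → best response D.
Player 1 against (C2, Beta): payoffs 5, 6 → best response D.
Player 1 against (C3, Alpha): payoffs 4, 3 → best response U.
Player 1 against (C3, Beta): payoffs 1, 3 → best response D.
Player 2 against (U, Alpha): payoffs 1, 6, 4 → best response C2.
Player 2 against (U, Beta): payoffs 7, 5, 8 → best response C3.
Player 2 against (D, Alpha): payoffs 9, 5, 8 → best response C1.
Player 2 against (D, Beta): payoffs 1, 0, 3 → best response C3.
Player 3 against (U, C1): payoffs 2, 9 → best response Beta.
Player 3 against (U, C2): payoffs 2, 7 → best response Beta.
Player 3 against (U, C3): payoffs 9, 4 → best response Alpha.
Player 3 against (D, C1): payoffs 5, 8 → best response Beta.
Player 3 against (D, C2): payoffs 1, 9 → best response Beta.
Player 3 against (D, C3): payoffs 8, 4 → best response Alpha.
No profile is a mutual best response for all players.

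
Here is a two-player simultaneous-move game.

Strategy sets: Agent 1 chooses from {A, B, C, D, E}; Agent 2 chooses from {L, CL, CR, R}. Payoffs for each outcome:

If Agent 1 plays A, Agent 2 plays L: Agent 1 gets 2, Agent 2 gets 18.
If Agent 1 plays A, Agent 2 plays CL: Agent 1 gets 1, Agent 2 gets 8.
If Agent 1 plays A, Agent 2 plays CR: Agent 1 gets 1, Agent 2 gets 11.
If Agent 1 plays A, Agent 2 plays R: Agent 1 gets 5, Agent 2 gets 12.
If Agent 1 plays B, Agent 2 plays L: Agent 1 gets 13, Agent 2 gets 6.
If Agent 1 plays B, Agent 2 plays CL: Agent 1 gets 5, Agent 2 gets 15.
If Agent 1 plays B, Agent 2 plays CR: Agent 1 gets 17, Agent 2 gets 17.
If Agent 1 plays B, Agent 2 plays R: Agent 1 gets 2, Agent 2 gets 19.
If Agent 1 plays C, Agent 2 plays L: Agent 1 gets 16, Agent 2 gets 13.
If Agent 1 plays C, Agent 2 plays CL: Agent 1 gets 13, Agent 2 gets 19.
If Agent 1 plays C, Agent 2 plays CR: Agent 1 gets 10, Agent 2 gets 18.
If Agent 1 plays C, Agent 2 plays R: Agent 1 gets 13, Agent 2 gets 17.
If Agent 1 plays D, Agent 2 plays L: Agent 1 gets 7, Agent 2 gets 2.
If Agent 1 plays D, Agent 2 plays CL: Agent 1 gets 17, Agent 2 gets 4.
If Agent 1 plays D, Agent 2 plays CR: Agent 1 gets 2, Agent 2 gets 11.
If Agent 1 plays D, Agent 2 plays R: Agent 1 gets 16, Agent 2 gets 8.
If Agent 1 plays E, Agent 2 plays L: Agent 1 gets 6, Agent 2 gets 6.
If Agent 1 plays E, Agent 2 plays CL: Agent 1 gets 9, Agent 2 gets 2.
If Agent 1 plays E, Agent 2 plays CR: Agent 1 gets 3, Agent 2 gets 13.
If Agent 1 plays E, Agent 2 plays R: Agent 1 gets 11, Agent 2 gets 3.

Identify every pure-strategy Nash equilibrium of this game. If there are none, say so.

none

Mark each player's best response to every combination of opponents' strategies; a profile where every player is best-responding is a pure Nash equilibrium.
Agent 1 against L: payoffs 2, 13, 16, 7, 6 → best response C.
Agent 1 against CL: payoffs 1, 5, 13, 17, 9 → best response D.
Agent 1 against CR: payoffs 1, 17, 10, 2, 3 → best response B.
Agent 1 against R: payoffs 5, 2, 13, 16, 11 → best response D.
Agent 2 against A: payoffs 18, 8, 11, 12 → best response L.
Agent 2 against B: payoffs 6, 15, 17, 19 → best response R.
Agent 2 against C: payoffs 13, 19, 18, 17 → best response CL.
Agent 2 against D: payoffs 2, 4, 11, 8 → best response CR.
Agent 2 against E: payoffs 6, 2, 13, 3 → best response CR.
No profile is a mutual best response for all players.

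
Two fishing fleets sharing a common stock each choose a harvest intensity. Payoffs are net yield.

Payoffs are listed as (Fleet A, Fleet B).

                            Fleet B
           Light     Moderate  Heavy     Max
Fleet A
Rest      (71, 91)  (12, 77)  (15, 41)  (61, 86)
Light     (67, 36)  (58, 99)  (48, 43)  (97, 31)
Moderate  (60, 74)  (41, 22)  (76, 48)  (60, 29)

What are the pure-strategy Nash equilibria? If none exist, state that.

Pure-strategy Nash equilibria: (Rest, Light), (Light, Moderate)

Mark each player's best response to every combination of opponents' strategies; a profile where every player is best-responding is a pure Nash equilibrium.
Fleet A against Light: payoffs 71, 67, 60 → best response Rest.
Fleet A against Moderate: payoffs 12, 58, 41 → best response Light.
Fleet A against Heavy: payoffs 15, 48, 76 → best response Moderate.
Fleet A against Max: payoffs 61, 97, 60 → best response Light.
Fleet B against Rest: payoffs 91, 77, 41, 86 → best response Light.
Fleet B against Light: payoffs 36, 99, 43, 31 → best response Moderate.
Fleet B against Moderate: payoffs 74, 22, 48, 29 → best response Light.
Mutual best responses: (Rest, Light); (Light, Moderate).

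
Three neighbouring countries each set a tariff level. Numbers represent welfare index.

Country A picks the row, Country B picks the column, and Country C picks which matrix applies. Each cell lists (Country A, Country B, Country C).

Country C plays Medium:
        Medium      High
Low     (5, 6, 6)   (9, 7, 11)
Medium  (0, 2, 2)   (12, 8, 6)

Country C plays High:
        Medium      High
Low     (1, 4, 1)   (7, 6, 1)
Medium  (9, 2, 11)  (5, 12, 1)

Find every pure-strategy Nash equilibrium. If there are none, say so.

For each player, find the best response to each opponent profile; mutual best responses are the pure NE.
Country A against (Medium, Medium): payoffs 5, 0 → best response Low.
Country A against (Medium, High): payoffs 1, 9 → best response Medium.
Country A against (High, Medium): payoffs 9, 12 → best response Medium.
Country A against (High, High): payoffs 7, 5 → best response Low.
Country B against (Low, Medium): payoffs 6, 7 → best response High.
Country B against (Low, High): payoffs 4, 6 → best response High.
Country B against (Medium, Medium): payoffs 2, 8 → best response High.
Country B against (Medium, High): payoffs 2, 12 → best response High.
Country C against (Low, Medium): payoffs 6, 1 → best response Medium.
Country C against (Low, High): payoffs 11, 1 → best response Medium.
Country C against (Medium, Medium): payoffs 2, 11 → best response High.
Country C against (Medium, High): payoffs 6, 1 → best response Medium.
Mutual best responses: (Medium, High, Medium).

The unique pure-strategy Nash equilibrium is (Medium, High, Medium).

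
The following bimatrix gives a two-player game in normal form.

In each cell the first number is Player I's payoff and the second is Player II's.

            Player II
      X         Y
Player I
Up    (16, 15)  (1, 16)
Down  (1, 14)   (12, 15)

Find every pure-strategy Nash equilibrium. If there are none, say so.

Check each profile: it is a Nash equilibrium iff no player can strictly gain by switching unilaterally.
(Up, X): Player II can switch to Y (15 → 16). Not NE.
(Up, Y): Player I can switch to Down (1 → 12). Not NE.
(Down, X): Player I can switch to Up (1 → 16). Not NE.
(Down, Y): Player I gets 12, best alternative 1; Player II gets 15, best alternative 14. No profitable deviation — NE.

The unique pure-strategy Nash equilibrium is (Down, Y).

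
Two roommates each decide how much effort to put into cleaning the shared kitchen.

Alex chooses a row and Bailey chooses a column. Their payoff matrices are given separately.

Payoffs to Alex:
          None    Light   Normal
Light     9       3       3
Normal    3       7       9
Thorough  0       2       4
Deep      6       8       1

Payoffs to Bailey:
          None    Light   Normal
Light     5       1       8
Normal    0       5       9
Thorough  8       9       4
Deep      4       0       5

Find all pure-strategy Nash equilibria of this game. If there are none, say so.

Alex against None: payoffs 9, 3, 0, 6 → best response Light.
Alex against Light: payoffs 3, 7, 2, 8 → best response Deep.
Alex against Normal: payoffs 3, 9, 4, 1 → best response Normal.
Bailey against Light: payoffs 5, 1, 8 → best response Normal.
Bailey against Normal: payoffs 0, 5, 9 → best response Normal.
Bailey against Thorough: payoffs 8, 9, 4 → best response Light.
Bailey against Deep: payoffs 4, 0, 5 → best response Normal.
Mutual best responses: (Normal, Normal).

The unique pure-strategy Nash equilibrium is (Normal, Normal).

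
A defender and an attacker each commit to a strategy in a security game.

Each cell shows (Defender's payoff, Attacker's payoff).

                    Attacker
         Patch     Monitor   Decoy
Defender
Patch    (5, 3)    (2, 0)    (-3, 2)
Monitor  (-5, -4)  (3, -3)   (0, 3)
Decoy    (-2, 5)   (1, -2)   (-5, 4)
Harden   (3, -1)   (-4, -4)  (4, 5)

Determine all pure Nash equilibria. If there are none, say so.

(Patch, Patch): Defender gets 5, best alternative 3; Attacker gets 3, best alternative 2. No profitable deviation — NE.
(Patch, Monitor): Defender can switch to Monitor (2 → 3). Not NE.
(Patch, Decoy): Defender can switch to Monitor (-3 → 0). Not NE.
(Monitor, Patch): Defender can switch to Patch (-5 → 5). Not NE.
(Monitor, Monitor): Attacker can switch to Decoy (-3 → 3). Not NE.
(Monitor, Decoy): Defender can switch to Harden (0 → 4). Not NE.
(Decoy, Patch): Defender can switch to Patch (-2 → 5). Not NE.
(Decoy, Monitor): Defender can switch to Patch (1 → 2). Not NE.
(Decoy, Decoy): Defender can switch to Patch (-5 → -3). Not NE.
(Harden, Patch): Defender can switch to Patch (3 → 5). Not NE.
(Harden, Monitor): Defender can switch to Patch (-4 → 2). Not NE.
(Harden, Decoy): Defender gets 4, best alternative 0; Attacker gets 5, best alternative -1. No profitable deviation — NE.

Pure-strategy Nash equilibria: (Patch, Patch), (Harden, Decoy)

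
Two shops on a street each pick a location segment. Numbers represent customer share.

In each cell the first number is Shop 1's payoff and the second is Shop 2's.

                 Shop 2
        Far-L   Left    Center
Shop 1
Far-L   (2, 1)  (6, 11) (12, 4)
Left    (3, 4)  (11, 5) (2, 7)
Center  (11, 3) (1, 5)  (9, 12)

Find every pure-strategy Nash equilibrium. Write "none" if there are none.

This game has no pure Nash equilibrium.

Shop 1 against Far-L: payoffs 2, 3, 11 → best response Center.
Shop 1 against Left: payoffs 6, 11, 1 → best response Left.
Shop 1 against Center: payoffs 12, 2, 9 → best response Far-L.
Shop 2 against Far-L: payoffs 1, 11, 4 → best response Left.
Shop 2 against Left: payoffs 4, 5, 7 → best response Center.
Shop 2 against Center: payoffs 3, 5, 12 → best response Center.
No profile is a mutual best response for all players.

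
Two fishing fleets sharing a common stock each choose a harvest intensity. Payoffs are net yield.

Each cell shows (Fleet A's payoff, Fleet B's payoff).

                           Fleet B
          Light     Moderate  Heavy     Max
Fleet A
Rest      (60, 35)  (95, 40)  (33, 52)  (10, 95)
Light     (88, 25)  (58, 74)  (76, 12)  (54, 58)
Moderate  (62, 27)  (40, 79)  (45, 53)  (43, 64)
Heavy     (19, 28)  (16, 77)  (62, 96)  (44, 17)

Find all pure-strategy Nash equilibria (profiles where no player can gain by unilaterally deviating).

none

Mark each player's best response to every combination of opponents' strategies; a profile where every player is best-responding is a pure Nash equilibrium.
Fleet A against Light: payoffs 60, 88, 62, 19 → best response Light.
Fleet A against Moderate: payoffs 95, 58, 40, 16 → best response Rest.
Fleet A against Heavy: payoffs 33, 76, 45, 62 → best response Light.
Fleet A against Max: payoffs 10, 54, 43, 44 → best response Light.
Fleet B against Rest: payoffs 35, 40, 52, 95 → best response Max.
Fleet B against Light: payoffs 25, 74, 12, 58 → best response Moderate.
Fleet B against Moderate: payoffs 27, 79, 53, 64 → best response Moderate.
Fleet B against Heavy: payoffs 28, 77, 96, 17 → best response Heavy.
No profile is a mutual best response for all players.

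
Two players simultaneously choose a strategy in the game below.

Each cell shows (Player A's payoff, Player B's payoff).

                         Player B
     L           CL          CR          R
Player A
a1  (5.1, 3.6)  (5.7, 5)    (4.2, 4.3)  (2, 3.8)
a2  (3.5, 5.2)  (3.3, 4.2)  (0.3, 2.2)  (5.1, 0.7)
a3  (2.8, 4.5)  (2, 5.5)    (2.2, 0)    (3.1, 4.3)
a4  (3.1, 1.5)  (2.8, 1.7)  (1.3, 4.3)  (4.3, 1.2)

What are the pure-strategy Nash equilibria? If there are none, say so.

For each player, find the best response to each opponent profile; mutual best responses are the pure NE.
Player A against L: payoffs 5.1, 3.5, 2.8, 3.1 → best response a1.
Player A against CL: payoffs 5.7, 3.3, 2, 2.8 → best response a1.
Player A against CR: payoffs 4.2, 0.3, 2.2, 1.3 → best response a1.
Player A against R: payoffs 2, 5.1, 3.1, 4.3 → best response a2.
Player B against a1: payoffs 3.6, 5, 4.3, 3.8 → best response CL.
Player B against a2: payoffs 5.2, 4.2, 2.2, 0.7 → best response L.
Player B against a3: payoffs 4.5, 5.5, 0, 4.3 → best response CL.
Player B against a4: payoffs 1.5, 1.7, 4.3, 1.2 → best response CR.
Mutual best responses: (a1, CL).

The unique pure-strategy Nash equilibrium is (a1, CL).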